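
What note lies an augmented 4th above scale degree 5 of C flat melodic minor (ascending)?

Scale degree 5 of Cb melodic minor (ascending) is Gb.
An augmented fourth (6 semitones) above Gb lands on the letter C, giving C.

C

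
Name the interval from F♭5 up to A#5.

doubly augmented third

The letter names run F→A, a span of 2 letter steps, so the interval is some kind of third.
Fb to A# is 6 semitones. A major third is 4, so 6 makes it doubly augmented.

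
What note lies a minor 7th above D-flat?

D up a major seventh is C#, so the target letter is C.
From Db, a minor seventh is 10 semitones up: Cb.

Cb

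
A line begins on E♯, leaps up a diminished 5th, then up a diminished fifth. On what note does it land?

F

A diminished fifth up from E# is B (letter B, 6 semitones up).
A diminished fifth up from B is F (letter F, 6 semitones up).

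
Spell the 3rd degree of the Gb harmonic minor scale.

Bbb

Degree 3 takes the letter 2 steps above G, which is B.
In harmonic minor, degree 3 sits 3 semitones above the tonic. Gb + 3 semitones is pitch class 9, spelled on B as Bbb.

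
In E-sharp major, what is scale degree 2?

Degree 2 takes the letter 1 step above E, which is F.
In major, degree 2 sits 2 semitones above the tonic. E# + 2 semitones is pitch class 7, spelled on F as F##.

F##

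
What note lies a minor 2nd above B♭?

Cb

A second above B lands on the letter C.
A minor second spans 1 semitone, so Bb moves to pitch class 11. On the letter C that is Cb.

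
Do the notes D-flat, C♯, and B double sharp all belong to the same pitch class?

Yes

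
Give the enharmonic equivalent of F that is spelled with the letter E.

E#

F is pitch class 5. The letter E alone is pitch class 4.
To reach pitch class 5 from E requires an offset of +1 semitone, i.e. sharp: E#.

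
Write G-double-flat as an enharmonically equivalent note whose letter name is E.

E#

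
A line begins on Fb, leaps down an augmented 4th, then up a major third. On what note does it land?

Ebb

An augmented fourth down from Fb is Cbb (letter C, 6 semitones down).
A major third up from Cbb is Ebb (letter E, 4 semitones up).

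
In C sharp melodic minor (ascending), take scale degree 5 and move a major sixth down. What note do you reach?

B

Scale degree 5 of C# melodic minor (ascending) is G#.
A major sixth (9 semitones) below G# lands on the letter B, giving B.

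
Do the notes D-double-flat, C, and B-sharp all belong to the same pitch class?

Dbb is pitch class 0; C is pitch class 0; B# is pitch class 0.
All spellings map to pitch class 0, so they are enharmonically equivalent.

Yes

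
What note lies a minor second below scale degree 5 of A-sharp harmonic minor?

D##

Scale degree 5 of A# harmonic minor is E#.
A minor second (1 semitone) below E# lands on the letter D, giving D##.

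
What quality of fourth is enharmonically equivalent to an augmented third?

perfect

An augmented third spans 5 semitones.
A fourth spanning 5 semitones is perfect (the perfect fourth is 5).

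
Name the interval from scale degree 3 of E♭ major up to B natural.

major third

Scale degree 3 of Eb major is G.
G up to B: letters G→B make it a third; 4 semitones makes it major.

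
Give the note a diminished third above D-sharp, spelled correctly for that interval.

F

A third above D lands on the letter F.
A diminished third spans 2 semitones, so D# moves to pitch class 5. On the letter F that is F.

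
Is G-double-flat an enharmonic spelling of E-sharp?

Gbb = pitch class 5 and E# = pitch class 5 — the same pitch class, so they are enharmonic equivalents.

Yes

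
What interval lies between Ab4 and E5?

The letter names run A→E, a span of 4 letter steps, so the interval is some kind of fifth.
Ab to E is 8 semitones. A perfect fifth is 7, so 8 makes it augmented.

augmented fifth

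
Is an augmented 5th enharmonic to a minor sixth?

Yes

An augmented fifth spans 8 semitones; a minor sixth spans 8.
They are enharmonically equivalent.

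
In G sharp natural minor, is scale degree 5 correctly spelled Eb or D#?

Each scale degree takes a distinct letter name. Degree 5 of a scale on G must use the letter D.
D# and Eb are enharmonically the same pitch, but only D# uses the letter D, so it is the correct spelling here.

D#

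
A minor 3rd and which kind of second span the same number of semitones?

augmented

A minor third spans 3 semitones.
A second spanning 3 semitones is augmented (the major second is 2).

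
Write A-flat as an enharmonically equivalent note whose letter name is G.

Ab is pitch class 8. The letter G alone is pitch class 7.
To reach pitch class 8 from G requires an offset of +1 semitone, i.e. sharp: G#.

G#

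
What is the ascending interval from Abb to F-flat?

The letter names run A→F, a span of 5 letter steps, so the interval is some kind of sixth.
Abb to Fb is 9 semitones. A major sixth is 9, so 9 makes it major.

major sixth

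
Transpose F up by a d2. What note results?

F up a major second is G, so the target letter is G.
From F, a diminished second is 0 semitones up: Gbb.

Gbb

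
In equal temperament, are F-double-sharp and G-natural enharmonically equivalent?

F## = pitch class 7 and G = pitch class 7 — the same pitch class, so they are enharmonic equivalents.

Yes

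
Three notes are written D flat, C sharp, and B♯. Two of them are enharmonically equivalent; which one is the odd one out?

B#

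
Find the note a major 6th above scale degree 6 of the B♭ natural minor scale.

Scale degree 6 of Bb natural minor is Gb.
A major sixth (9 semitones) above Gb lands on the letter E, giving Eb.

Eb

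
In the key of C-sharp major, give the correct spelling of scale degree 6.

Degree 6 takes the letter 5 steps above C, which is A.
In major, degree 6 sits 9 semitones above the tonic. C# + 9 semitones is pitch class 10, spelled on A as A#.

A#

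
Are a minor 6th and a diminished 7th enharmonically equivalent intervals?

No

A minor sixth spans 8 semitones; a diminished seventh spans 9.
The spans differ, so they are not enharmonic equivalents.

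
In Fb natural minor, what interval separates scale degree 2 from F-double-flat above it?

diminished seventh

Scale degree 2 of Fb natural minor is Gb.
Gb up to Fbb: letters G→F make it a seventh; 9 semitones makes it diminished.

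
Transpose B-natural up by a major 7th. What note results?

A seventh above B lands on the letter A.
A major seventh spans 11 semitones, so B moves to pitch class 10. On the letter A that is A#.

A#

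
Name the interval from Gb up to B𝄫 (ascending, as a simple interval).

minor third

Counting letters G–A–B gives a third.
Gb→Bbb = 3 semitones, 1 narrower than the major third (4), so minor.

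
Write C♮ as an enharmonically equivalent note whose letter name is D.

C is pitch class 0. The letter D alone is pitch class 2.
To reach pitch class 0 from D requires an offset of -2 semitones, i.e. double flat: Dbb.

Dbb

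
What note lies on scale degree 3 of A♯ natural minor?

The A# natural minor scale runs A# B# C# D# E# F# G#.
Degree 3 is C#.

C#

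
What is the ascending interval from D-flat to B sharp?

doubly augmented sixth

Counting letters D–E–F–G–A–B gives a sixth.
Db→B# = 11 semitones, 2 wider than the major sixth (9), so doubly augmented.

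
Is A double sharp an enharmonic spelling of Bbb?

No

A## is pitch class 11; Bbb is pitch class 9.
The pitch classes differ (11 vs. 9), so they are not enharmonic equivalents.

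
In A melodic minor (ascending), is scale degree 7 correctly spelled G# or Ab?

G#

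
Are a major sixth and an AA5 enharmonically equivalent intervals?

A major sixth spans 9 semitones; a doubly augmented fifth spans 9.
They are enharmonically equivalent.

Yes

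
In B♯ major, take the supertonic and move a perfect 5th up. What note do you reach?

G##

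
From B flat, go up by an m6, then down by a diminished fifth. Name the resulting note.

A minor sixth up from Bb is Gb (letter G, 8 semitones up).
A diminished fifth down from Gb is C (letter C, 6 semitones down).

C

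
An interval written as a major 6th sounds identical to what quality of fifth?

doubly augmented

A major sixth spans 9 semitones.
A fifth spanning 9 semitones is doubly augmented (the perfect fifth is 7).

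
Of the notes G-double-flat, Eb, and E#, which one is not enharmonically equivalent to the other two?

Eb

In 12-tone equal temperament, enharmonic equivalents share a pitch class. Gbb is pitch class 5; Eb is pitch class 3; E# is pitch class 5.
Gbb and E# share pitch class 5, while Eb is pitch class 3.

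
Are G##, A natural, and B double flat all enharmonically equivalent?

G## = pitch class 9 and A = pitch class 9 and Bbb = pitch class 9 — the same pitch class, so they are enharmonic equivalents.

Yes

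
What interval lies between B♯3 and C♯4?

minor second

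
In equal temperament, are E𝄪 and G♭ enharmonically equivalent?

E## is pitch class 6; Gb is pitch class 6.
All spellings map to pitch class 6, so they are enharmonically equivalent.

Yes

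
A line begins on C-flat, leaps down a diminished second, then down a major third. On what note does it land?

A diminished second down from Cb is B (letter B, 0 semitones down).
A major third down from B is G (letter G, 4 semitones down).

G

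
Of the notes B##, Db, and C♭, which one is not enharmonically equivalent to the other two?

Cb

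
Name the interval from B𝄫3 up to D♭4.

major third

Counting letters B–C–D gives a third.
Bbb→Db = 4 semitones, exactly the major third.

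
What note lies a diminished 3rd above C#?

A third above C lands on the letter E.
A diminished third spans 2 semitones, so C# moves to pitch class 3. On the letter E that is Eb.

Eb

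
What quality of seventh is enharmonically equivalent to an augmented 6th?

minor

An augmented sixth spans 10 semitones.
A seventh spanning 10 semitones is minor (the major seventh is 11).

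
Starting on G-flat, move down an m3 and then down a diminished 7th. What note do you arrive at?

F#

A minor third down from Gb is Eb (letter E, 3 semitones down).
A diminished seventh down from Eb is F# (letter F, 9 semitones down).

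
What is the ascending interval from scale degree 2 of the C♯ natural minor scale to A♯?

perfect fifth

Scale degree 2 of C# natural minor is D#.
D# up to A#: letters D→A make it a fifth; 7 semitones makes it perfect.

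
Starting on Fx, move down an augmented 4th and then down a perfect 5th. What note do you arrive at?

F#

An augmented fourth down from F## is C# (letter C, 6 semitones down).
A perfect fifth down from C# is F# (letter F, 7 semitones down).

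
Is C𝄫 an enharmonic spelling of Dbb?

No

Cbb is pitch class 10; Dbb is pitch class 0.
The pitch classes differ (10 vs. 0), so they are not enharmonic equivalents.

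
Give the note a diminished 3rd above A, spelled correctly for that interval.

A up a major third is C#, so the target letter is C.
From A, a diminished third is 2 semitones up: Cb.

Cb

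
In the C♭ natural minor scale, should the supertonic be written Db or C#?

Db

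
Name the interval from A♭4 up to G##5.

doubly augmented seventh

Counting letters A–B–C–D–E–F–G gives a seventh.
Ab→G## = 13 semitones, 2 wider than the major seventh (11), so doubly augmented.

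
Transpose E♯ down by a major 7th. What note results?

F#

E down a major seventh is F, so the target letter is F.
From E#, a major seventh is 11 semitones down: F#.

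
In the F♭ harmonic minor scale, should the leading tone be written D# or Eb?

Each scale degree takes a distinct letter name. Degree 7 of a scale on F must use the letter E.
Eb and D# are enharmonically the same pitch, but only Eb uses the letter E, so it is the correct spelling here.

Eb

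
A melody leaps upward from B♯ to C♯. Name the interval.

minor second

The letter names run B→C, a span of 1 letter step, so the interval is some kind of second.
B# to C# is 1 semitone. A major second is 2, so 1 makes it minor.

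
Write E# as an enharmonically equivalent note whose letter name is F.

Plain F sits at the same pitch as E#, so on the letter F the same pitch needs a natural: F.

F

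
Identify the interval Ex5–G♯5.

Counting letters E–F–G gives a third.
E##→G# = 2 semitones, 2 narrower than the major third (4), so diminished.

diminished third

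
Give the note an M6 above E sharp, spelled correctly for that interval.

A sixth above E lands on the letter C.
A major sixth spans 9 semitones, so E# moves to pitch class 2. On the letter C that is C##.

C##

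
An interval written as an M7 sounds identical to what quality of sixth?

doubly augmented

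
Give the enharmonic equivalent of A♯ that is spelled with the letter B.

Plain B sits 1 semitone above A#, so on the letter B the same pitch needs a flat: Bb.

Bb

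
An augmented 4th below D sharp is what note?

A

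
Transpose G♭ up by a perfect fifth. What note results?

G up a perfect fifth is D, so the target letter is D.
From Gb, a perfect fifth is 7 semitones up: Db.

Db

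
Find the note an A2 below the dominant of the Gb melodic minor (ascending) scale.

Cbb

The dominant of Gb melodic minor (ascending) is Db.
An augmented second (3 semitones) below Db lands on the letter C, giving Cbb.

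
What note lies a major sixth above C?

A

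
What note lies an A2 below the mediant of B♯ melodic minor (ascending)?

C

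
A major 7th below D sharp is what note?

E

A seventh below D lands on the letter E.
A major seventh spans 11 semitones, so D# moves to pitch class 4. On the letter E that is E.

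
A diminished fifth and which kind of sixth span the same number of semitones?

A diminished fifth spans 6 semitones.
A sixth spanning 6 semitones is doubly diminished (the major sixth is 9).

doubly diminished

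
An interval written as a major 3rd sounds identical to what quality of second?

A major third spans 4 semitones.
A second spanning 4 semitones is doubly augmented (the major second is 2).

doubly augmented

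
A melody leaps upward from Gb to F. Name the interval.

major seventh

Counting letters G–A–B–C–D–E–F gives a seventh.
Gb→F = 11 semitones, exactly the major seventh.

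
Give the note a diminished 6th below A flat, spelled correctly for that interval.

A sixth below A lands on the letter C.
A diminished sixth spans 7 semitones, so Ab moves to pitch class 1. On the letter C that is C#.

C#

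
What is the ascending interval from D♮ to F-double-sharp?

augmented third

The letter names run D→F, a span of 2 letter steps, so the interval is some kind of third.
D to F## is 5 semitones. A major third is 4, so 5 makes it augmented.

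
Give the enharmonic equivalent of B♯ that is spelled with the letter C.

Plain C sits at the same pitch as B#, so on the letter C the same pitch needs a natural: C.

C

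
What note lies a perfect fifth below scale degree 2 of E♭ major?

Bb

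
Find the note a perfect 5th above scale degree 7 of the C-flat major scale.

F

Scale degree 7 of Cb major is Bb.
A perfect fifth (7 semitones) above Bb lands on the letter F, giving F.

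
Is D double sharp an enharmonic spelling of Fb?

Yes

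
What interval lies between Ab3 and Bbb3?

minor second

Counting letters A–B gives a second.
Ab→Bbb = 1 semitone, 1 narrower than the major second (2), so minor.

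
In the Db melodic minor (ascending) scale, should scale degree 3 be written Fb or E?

Fb

Each scale degree takes a distinct letter name. Degree 3 of a scale on D must use the letter F.
Fb and E are enharmonically the same pitch, but only Fb uses the letter F, so it is the correct spelling here.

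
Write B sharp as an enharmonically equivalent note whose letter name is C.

Plain C sits at the same pitch as B#, so on the letter C the same pitch needs a natural: C.

C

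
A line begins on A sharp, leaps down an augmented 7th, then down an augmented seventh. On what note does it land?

An augmented seventh down from A# is Bb (letter B, 12 semitones down).
An augmented seventh down from Bb is Cbb (letter C, 12 semitones down).

Cbb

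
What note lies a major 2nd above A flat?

Bb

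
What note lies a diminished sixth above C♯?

Ab

A sixth above C lands on the letter A.
A diminished sixth spans 7 semitones, so C# moves to pitch class 8. On the letter A that is Ab.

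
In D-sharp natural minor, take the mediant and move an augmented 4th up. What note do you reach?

The mediant of D# natural minor is F#.
An augmented fourth (6 semitones) above F# lands on the letter B, giving B#.

B#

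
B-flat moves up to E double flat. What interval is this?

Counting letters B–C–D–E gives a fourth.
Bb→Ebb = 4 semitones, 1 narrower than the perfect fourth (5), so diminished.

diminished fourth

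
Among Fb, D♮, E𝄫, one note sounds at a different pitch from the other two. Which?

In 12-tone equal temperament, enharmonic equivalents share a pitch class. Fb is pitch class 4; D is pitch class 2; Ebb is pitch class 2.
D and Ebb share pitch class 2, while Fb is pitch class 4.

Fb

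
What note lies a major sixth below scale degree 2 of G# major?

Scale degree 2 of G# major is A#.
A major sixth (9 semitones) below A# lands on the letter C, giving C#.

C#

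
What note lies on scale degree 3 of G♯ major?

B#

The G# major scale runs G# A# B# C# D# E# F##.
Degree 3 is B#.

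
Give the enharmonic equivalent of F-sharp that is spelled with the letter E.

F# is pitch class 6. The letter E alone is pitch class 4.
To reach pitch class 6 from E requires an offset of +2 semitones, i.e. double sharp: E##.

E##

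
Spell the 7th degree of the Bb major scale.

A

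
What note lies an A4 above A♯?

A fourth above A lands on the letter D.
An augmented fourth spans 6 semitones, so A# moves to pitch class 4. On the letter D that is D##.

D##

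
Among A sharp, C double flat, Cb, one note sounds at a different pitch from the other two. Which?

In 12-tone equal temperament, enharmonic equivalents share a pitch class. A# is pitch class 10; Cbb is pitch class 10; Cb is pitch class 11.
A# and Cbb share pitch class 10, while Cb is pitch class 11.

Cb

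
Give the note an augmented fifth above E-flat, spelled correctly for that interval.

A fifth above E lands on the letter B.
An augmented fifth spans 8 semitones, so Eb moves to pitch class 11. On the letter B that is B.

B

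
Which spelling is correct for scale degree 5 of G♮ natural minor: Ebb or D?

Each scale degree takes a distinct letter name. Degree 5 of a scale on G must use the letter D.
D and Ebb are enharmonically the same pitch, but only D uses the letter D, so it is the correct spelling here.

D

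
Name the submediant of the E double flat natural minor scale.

Cbb

The Ebb natural minor scale runs Ebb Fb Gbb Abb Bbb Cbb Dbb.
Degree 6 is Cbb.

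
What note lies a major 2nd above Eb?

F

E up a major second is F#, so the target letter is F.
From Eb, a major second is 2 semitones up: F.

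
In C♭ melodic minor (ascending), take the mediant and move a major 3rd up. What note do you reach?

The mediant of Cb melodic minor (ascending) is Ebb.
A major third (4 semitones) above Ebb lands on the letter G, giving Gb.

Gb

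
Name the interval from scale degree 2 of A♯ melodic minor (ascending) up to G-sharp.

minor sixth

Scale degree 2 of A# melodic minor (ascending) is B#.
B# up to G#: letters B→G make it a sixth; 8 semitones makes it minor.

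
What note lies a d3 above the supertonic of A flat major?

The supertonic of Ab major is Bb.
A diminished third (2 semitones) above Bb lands on the letter D, giving Dbb.

Dbb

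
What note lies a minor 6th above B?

B up a major sixth is G#, so the target letter is G.
From B, a minor sixth is 8 semitones up: G.

G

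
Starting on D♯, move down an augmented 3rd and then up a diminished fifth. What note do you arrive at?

Fb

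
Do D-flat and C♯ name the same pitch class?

Yes

Db = pitch class 1 and C# = pitch class 1 — the same pitch class, so they are enharmonic equivalents.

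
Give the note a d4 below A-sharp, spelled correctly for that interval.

A down a perfect fourth is E, so the target letter is E.
From A#, a diminished fourth is 4 semitones down: E##.

E##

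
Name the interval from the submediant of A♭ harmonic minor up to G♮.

The submediant of Ab harmonic minor is Fb.
Fb up to G: letters F→G make it a second; 3 semitones makes it augmented.

augmented second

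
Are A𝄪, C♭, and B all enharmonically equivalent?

A## is pitch class 11; Cb is pitch class 11; B is pitch class 11.
All spellings map to pitch class 11, so they are enharmonically equivalent.

Yes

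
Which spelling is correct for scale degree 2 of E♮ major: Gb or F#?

F#

Each scale degree takes a distinct letter name. Degree 2 of a scale on E must use the letter F.
F# and Gb are enharmonically the same pitch, but only F# uses the letter F, so it is the correct spelling here.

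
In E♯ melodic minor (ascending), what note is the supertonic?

F##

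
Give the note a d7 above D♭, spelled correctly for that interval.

D up a major seventh is C#, so the target letter is C.
From Db, a diminished seventh is 9 semitones up: Cbb.

Cbb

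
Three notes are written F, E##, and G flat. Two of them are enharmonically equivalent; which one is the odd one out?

In 12-tone equal temperament, enharmonic equivalents share a pitch class. F is pitch class 5; E## is pitch class 6; Gb is pitch class 6.
E## and Gb share pitch class 6, while F is pitch class 5.

F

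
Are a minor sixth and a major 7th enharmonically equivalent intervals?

No

A minor sixth spans 8 semitones; a major seventh spans 11.
The spans differ, so they are not enharmonic equivalents.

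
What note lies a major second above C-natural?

D

A second above C lands on the letter D.
A major second spans 2 semitones, so C moves to pitch class 2. On the letter D that is D.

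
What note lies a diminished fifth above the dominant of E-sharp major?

The dominant of E# major is B#.
A diminished fifth (6 semitones) above B# lands on the letter F, giving F#.

F#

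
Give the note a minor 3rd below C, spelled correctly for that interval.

A third below C lands on the letter A.
A minor third spans 3 semitones, so C moves to pitch class 9. On the letter A that is A.

A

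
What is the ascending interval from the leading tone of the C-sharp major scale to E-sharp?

perfect fourth

The leading tone of C# major is B#.
B# up to E#: letters B→E make it a fourth; 5 semitones makes it perfect.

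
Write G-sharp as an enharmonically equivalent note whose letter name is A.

G# is pitch class 8. The letter A alone is pitch class 9.
To reach pitch class 8 from A requires an offset of -1 semitone, i.e. flat: Ab.

Ab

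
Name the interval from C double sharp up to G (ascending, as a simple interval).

Counting letters C–D–E–F–G gives a fifth.
C##→G = 5 semitones, 2 narrower than the perfect fifth (7), so doubly diminished.

doubly diminished fifth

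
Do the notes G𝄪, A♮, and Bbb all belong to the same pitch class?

Yes

G## = pitch class 9 and A = pitch class 9 and Bbb = pitch class 9 — the same pitch class, so they are enharmonic equivalents.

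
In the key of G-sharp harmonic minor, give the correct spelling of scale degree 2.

A#

The G# harmonic minor scale runs G# A# B C# D# E F##.
Degree 2 is A#.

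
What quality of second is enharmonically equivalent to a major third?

doubly augmented

A major third spans 4 semitones.
A second spanning 4 semitones is doubly augmented (the major second is 2).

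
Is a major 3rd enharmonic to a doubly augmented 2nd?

Yes

A major third spans 4 semitones; a doubly augmented second spans 4.
They are enharmonically equivalent.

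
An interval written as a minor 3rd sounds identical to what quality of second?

augmented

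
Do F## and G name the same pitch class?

F## is pitch class 7; G is pitch class 7.
All spellings map to pitch class 7, so they are enharmonically equivalent.

Yes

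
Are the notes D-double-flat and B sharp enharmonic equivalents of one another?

Yes

Dbb = pitch class 0 and B# = pitch class 0 — the same pitch class, so they are enharmonic equivalents.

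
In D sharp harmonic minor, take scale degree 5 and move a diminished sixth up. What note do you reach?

F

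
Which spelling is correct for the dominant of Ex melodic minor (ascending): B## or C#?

B##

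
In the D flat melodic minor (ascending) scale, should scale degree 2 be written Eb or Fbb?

Each scale degree takes a distinct letter name. Degree 2 of a scale on D must use the letter E.
Eb and Fbb are enharmonically the same pitch, but only Eb uses the letter E, so it is the correct spelling here.

Eb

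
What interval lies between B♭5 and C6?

Counting letters B–C gives a second.
Bb→C = 2 semitones, exactly the major second.

major second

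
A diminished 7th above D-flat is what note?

Cbb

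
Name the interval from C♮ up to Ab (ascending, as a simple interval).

minor sixth

The letter names run C→A, a span of 5 letter steps, so the interval is some kind of sixth.
C to Ab is 8 semitones. A major sixth is 9, so 8 makes it minor.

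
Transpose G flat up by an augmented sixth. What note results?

E

G up a major sixth is E, so the target letter is E.
From Gb, an augmented sixth is 10 semitones up: E.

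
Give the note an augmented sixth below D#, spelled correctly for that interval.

D down a major sixth is F, so the target letter is F.
From D#, an augmented sixth is 10 semitones down: F.

F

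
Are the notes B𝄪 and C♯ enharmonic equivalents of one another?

Yes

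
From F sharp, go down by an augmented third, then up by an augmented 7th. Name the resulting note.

C#

An augmented third down from F# is Db (letter D, 5 semitones down).
An augmented seventh up from Db is C# (letter C, 12 semitones up).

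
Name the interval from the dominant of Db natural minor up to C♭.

minor third

The dominant of Db natural minor is Ab.
Ab up to Cb: letters A→C make it a third; 3 semitones makes it minor.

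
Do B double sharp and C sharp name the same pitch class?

Yes

B## is pitch class 1; C# is pitch class 1.
All spellings map to pitch class 1, so they are enharmonically equivalent.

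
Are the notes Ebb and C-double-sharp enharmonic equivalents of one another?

Yes

Ebb is pitch class 2; C## is pitch class 2.
All spellings map to pitch class 2, so they are enharmonically equivalent.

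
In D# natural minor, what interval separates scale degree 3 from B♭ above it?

Scale degree 3 of D# natural minor is F#.
F# up to Bb: letters F→B make it a fourth; 4 semitones makes it diminished.

diminished fourth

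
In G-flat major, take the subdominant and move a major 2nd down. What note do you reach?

The subdominant of Gb major is Cb.
A major second (2 semitones) below Cb lands on the letter B, giving Bbb.

Bbb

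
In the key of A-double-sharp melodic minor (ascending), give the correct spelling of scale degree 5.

E##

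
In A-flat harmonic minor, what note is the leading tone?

G

The Ab harmonic minor scale runs Ab Bb Cb Db Eb Fb G.
Degree 7 is G.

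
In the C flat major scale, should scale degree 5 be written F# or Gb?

Each scale degree takes a distinct letter name. Degree 5 of a scale on C must use the letter G.
Gb and F# are enharmonically the same pitch, but only Gb uses the letter G, so it is the correct spelling here.

Gb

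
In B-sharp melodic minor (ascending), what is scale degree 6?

Degree 6 takes the letter 5 steps above B, which is G.
In melodic minor (ascending), degree 6 sits 9 semitones above the tonic. B# + 9 semitones is pitch class 9, spelled on G as G##.

G##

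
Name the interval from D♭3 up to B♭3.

major sixth

The letter names run D→B, a span of 5 letter steps, so the interval is some kind of sixth.
Db to Bb is 9 semitones. A major sixth is 9, so 9 makes it major.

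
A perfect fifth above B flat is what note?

F

A fifth above B lands on the letter F.
A perfect fifth spans 7 semitones, so Bb moves to pitch class 5. On the letter F that is F.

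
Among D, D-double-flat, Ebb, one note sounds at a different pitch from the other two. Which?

In 12-tone equal temperament, enharmonic equivalents share a pitch class. D is pitch class 2; Dbb is pitch class 0; Ebb is pitch class 2.
D and Ebb share pitch class 2, while Dbb is pitch class 0.

Dbb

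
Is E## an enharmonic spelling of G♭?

Yes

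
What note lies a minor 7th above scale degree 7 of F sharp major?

Scale degree 7 of F# major is E#.
A minor seventh (10 semitones) above E# lands on the letter D, giving D#.

D#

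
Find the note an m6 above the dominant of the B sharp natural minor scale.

The dominant of B# natural minor is F##.
A minor sixth (8 semitones) above F## lands on the letter D, giving D#.

D#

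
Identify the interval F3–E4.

The letter names run F→E, a span of 6 letter steps, so the interval is some kind of seventh.
F to E is 11 semitones. A major seventh is 11, so 11 makes it major.

major seventh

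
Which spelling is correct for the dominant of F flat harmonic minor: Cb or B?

Each scale degree takes a distinct letter name. Degree 5 of a scale on F must use the letter C.
Cb and B are enharmonically the same pitch, but only Cb uses the letter C, so it is the correct spelling here.

Cb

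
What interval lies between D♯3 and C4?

The letter names run D→C, a span of 6 letter steps, so the interval is some kind of seventh.
D# to C is 9 semitones. A major seventh is 11, so 9 makes it diminished.

diminished seventh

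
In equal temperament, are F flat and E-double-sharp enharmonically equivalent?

Two spellings are enharmonically equivalent only if they share a pitch class.
Here Fb → 4, E## → 6; 4 ≠ 6, so they are not.

No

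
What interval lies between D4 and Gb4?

Counting letters D–E–F–G gives a fourth.
D→Gb = 4 semitones, 1 narrower than the perfect fourth (5), so diminished.

diminished fourth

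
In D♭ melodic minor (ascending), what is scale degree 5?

Ab

Degree 5 takes the letter 4 steps above D, which is A.
In melodic minor (ascending), degree 5 sits 7 semitones above the tonic. Db + 7 semitones is pitch class 8, spelled on A as Ab.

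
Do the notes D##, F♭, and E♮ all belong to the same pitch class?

Yes

D## is pitch class 4; Fb is pitch class 4; E is pitch class 4.
All spellings map to pitch class 4, so they are enharmonically equivalent.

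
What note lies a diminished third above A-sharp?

C

A up a major third is C#, so the target letter is C.
From A#, a diminished third is 2 semitones up: C.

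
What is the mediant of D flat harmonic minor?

The Db harmonic minor scale runs Db Eb Fb Gb Ab Bbb C.
Degree 3 is Fb.

Fb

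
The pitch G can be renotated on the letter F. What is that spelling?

F##

Plain F sits 2 semitones below G, so on the letter F the same pitch needs a double sharp: F##.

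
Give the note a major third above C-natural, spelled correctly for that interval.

A third above C lands on the letter E.
A major third spans 4 semitones, so C moves to pitch class 4. On the letter E that is E.

E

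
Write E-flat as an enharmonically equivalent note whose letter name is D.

D#

Plain D sits 1 semitone below Eb, so on the letter D the same pitch needs a sharp: D#.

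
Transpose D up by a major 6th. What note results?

D up a major sixth is B, so the target letter is B.
From D, a major sixth is 9 semitones up: B.

B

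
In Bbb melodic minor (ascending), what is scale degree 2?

The Bbb melodic minor (ascending) scale runs Bbb Cb Dbb Ebb Fb Gb Ab.
Degree 2 is Cb.

Cb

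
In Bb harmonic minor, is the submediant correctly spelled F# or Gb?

Each scale degree takes a distinct letter name. Degree 6 of a scale on B must use the letter G.
Gb and F# are enharmonically the same pitch, but only Gb uses the letter G, so it is the correct spelling here.

Gb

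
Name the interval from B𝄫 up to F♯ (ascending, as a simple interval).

doubly augmented fifth

The letter names run B→F, a span of 4 letter steps, so the interval is some kind of fifth.
Bbb to F# is 9 semitones. A perfect fifth is 7, so 9 makes it doubly augmented.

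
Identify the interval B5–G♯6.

The letter names run B→G, a span of 5 letter steps, so the interval is some kind of sixth.
B to G# is 9 semitones. A major sixth is 9, so 9 makes it major.

major sixth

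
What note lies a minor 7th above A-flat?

Gb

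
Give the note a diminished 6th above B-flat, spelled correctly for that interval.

Gbb

A sixth above B lands on the letter G.
A diminished sixth spans 7 semitones, so Bb moves to pitch class 5. On the letter G that is Gbb.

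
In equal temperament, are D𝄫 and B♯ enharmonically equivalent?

Dbb is pitch class 0; B# is pitch class 0.
All spellings map to pitch class 0, so they are enharmonically equivalent.

Yes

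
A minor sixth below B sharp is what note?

D##

B down a major sixth is D, so the target letter is D.
From B#, a minor sixth is 8 semitones down: D##.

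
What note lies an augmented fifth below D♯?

G

D down a perfect fifth is G, so the target letter is G.
From D#, an augmented fifth is 8 semitones down: G.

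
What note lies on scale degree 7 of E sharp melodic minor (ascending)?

D##

Degree 7 takes the letter 6 steps above E, which is D.
In melodic minor (ascending), degree 7 sits 11 semitones above the tonic. E# + 11 semitones is pitch class 4, spelled on D as D##.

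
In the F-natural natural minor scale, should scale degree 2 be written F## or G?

Each scale degree takes a distinct letter name. Degree 2 of a scale on F must use the letter G.
G and F## are enharmonically the same pitch, but only G uses the letter G, so it is the correct spelling here.

G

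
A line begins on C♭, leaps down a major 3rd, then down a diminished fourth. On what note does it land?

Eb

A major third down from Cb is Abb (letter A, 4 semitones down).
A diminished fourth down from Abb is Eb (letter E, 4 semitones down).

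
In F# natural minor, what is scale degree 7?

E

The F# natural minor scale runs F# G# A B C# D E.
Degree 7 is E.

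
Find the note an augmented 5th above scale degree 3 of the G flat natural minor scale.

F

Scale degree 3 of Gb natural minor is Bbb.
An augmented fifth (8 semitones) above Bbb lands on the letter F, giving F.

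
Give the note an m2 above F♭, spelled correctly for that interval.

F up a major second is G, so the target letter is G.
From Fb, a minor second is 1 semitone up: Gbb.

Gbb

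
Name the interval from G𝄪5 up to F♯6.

Counting letters G–A–B–C–D–E–F gives a seventh.
G##→F# = 9 semitones, 2 narrower than the major seventh (11), so diminished.

diminished seventh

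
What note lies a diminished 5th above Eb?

Bbb

A fifth above E lands on the letter B.
A diminished fifth spans 6 semitones, so Eb moves to pitch class 9. On the letter B that is Bbb.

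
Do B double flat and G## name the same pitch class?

Bbb = pitch class 9 and G## = pitch class 9 — the same pitch class, so they are enharmonic equivalents.

Yes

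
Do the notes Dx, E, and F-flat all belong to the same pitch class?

Yes

D## = pitch class 4 and E = pitch class 4 and Fb = pitch class 4 — the same pitch class, so they are enharmonic equivalents.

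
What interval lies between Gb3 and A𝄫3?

minor second

The letter names run G→A, a span of 1 letter step, so the interval is some kind of second.
Gb to Abb is 1 semitone. A major second is 2, so 1 makes it minor.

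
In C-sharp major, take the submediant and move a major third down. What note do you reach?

F#

The submediant of C# major is A#.
A major third (4 semitones) below A# lands on the letter F, giving F#.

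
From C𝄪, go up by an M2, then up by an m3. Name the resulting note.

F##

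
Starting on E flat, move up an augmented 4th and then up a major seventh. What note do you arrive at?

An augmented fourth up from Eb is A (letter A, 6 semitones up).
A major seventh up from A is G# (letter G, 11 semitones up).

G#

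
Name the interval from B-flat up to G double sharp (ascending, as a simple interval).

Counting letters B–C–D–E–F–G gives a sixth.
Bb→G## = 11 semitones, 2 wider than the major sixth (9), so doubly augmented.

doubly augmented sixth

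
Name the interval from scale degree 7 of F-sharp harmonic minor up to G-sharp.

minor third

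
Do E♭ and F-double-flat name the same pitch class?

Yes

Eb = pitch class 3 and Fbb = pitch class 3 — the same pitch class, so they are enharmonic equivalents.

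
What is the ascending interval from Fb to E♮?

augmented seventh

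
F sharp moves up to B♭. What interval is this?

The letter names run F→B, a span of 3 letter steps, so the interval is some kind of fourth.
F# to Bb is 4 semitones. A perfect fourth is 5, so 4 makes it diminished.

diminished fourth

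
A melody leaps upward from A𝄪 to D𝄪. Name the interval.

perfect fourth

The letter names run A→D, a span of 3 letter steps, so the interval is some kind of fourth.
A## to D## is 5 semitones. A perfect fourth is 5, so 5 makes it perfect.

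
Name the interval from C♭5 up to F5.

augmented fourth

The letter names run C→F, a span of 3 letter steps, so the interval is some kind of fourth.
Cb to F is 6 semitones. A perfect fourth is 5, so 6 makes it augmented.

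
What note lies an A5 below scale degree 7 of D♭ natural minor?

Fbb

Scale degree 7 of Db natural minor is Cb.
An augmented fifth (8 semitones) below Cb lands on the letter F, giving Fbb.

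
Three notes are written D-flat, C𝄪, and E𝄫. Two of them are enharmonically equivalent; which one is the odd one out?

Db

In 12-tone equal temperament, enharmonic equivalents share a pitch class. Db is pitch class 1; C## is pitch class 2; Ebb is pitch class 2.
C## and Ebb share pitch class 2, while Db is pitch class 1.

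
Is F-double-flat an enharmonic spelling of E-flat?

Yes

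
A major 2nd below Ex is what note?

A second below E lands on the letter D.
A major second spans 2 semitones, so E## moves to pitch class 4. On the letter D that is D##.

D##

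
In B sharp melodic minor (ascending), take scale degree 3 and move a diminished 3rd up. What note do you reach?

F

Scale degree 3 of B# melodic minor (ascending) is D#.
A diminished third (2 semitones) above D# lands on the letter F, giving F.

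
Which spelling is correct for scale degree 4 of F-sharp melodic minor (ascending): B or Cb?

B

Each scale degree takes a distinct letter name. Degree 4 of a scale on F must use the letter B.
B and Cb are enharmonically the same pitch, but only B uses the letter B, so it is the correct spelling here.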